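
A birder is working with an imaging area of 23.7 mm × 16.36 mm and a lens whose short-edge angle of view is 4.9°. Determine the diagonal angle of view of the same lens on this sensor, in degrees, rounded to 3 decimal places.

From the short-edge AOV: f = 16.36 / (2·tan(2.45°)) = 16.36 / 0.08557 ≈ 191.1811 mm.
Sensor diagonal = √(23.7² + 16.36²) = √829.3396 ≈ 28.7983 mm.
Diagonal AOV = 2·arctan(28.7983 / (2 × 191.1811)) = 2·arctan(0.07532) ≈ 8.6144°.

8.614°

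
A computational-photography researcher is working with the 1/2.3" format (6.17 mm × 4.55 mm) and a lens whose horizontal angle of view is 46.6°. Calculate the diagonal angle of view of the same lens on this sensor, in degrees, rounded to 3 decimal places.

56.303°

From the horizontal AOV: f = 6.17 / (2·tan(23.3°)) = 6.17 / 0.86134 ≈ 7.1633 mm.
Sensor diagonal = √(6.17² + 4.55²) = √58.7714 ≈ 7.6663 mm.
Diagonal AOV = 2·arctan(7.6663 / (2 × 7.1633)) = 2·arctan(0.53511) ≈ 56.3031°.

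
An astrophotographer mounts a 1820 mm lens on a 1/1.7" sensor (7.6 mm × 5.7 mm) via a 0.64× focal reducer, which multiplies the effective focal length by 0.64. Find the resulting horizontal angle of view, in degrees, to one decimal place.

Effective focal length f = 1820 × 0.64 = 1164.8 mm.
α = 2·arctan(7.6 / (2 × 1164.8)) = 2·arctan(0.00326) ≈ 0.3738°.

0.4°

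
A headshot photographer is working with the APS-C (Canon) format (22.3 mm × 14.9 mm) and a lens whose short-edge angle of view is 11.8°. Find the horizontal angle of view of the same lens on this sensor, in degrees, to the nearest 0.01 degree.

From the short-edge AOV: f = 14.9 / (2·tan(5.9°)) = 14.9 / 0.20668 ≈ 72.0922 mm.
Horizontal AOV = 2·arctan(22.3 / (2 × 72.0922)) = 2·arctan(0.15466) ≈ 17.5838°.

17.58°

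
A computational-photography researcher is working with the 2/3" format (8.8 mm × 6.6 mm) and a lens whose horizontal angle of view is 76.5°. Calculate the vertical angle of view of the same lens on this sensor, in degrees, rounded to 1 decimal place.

From the horizontal AOV: f = 8.8 / (2·tan(38.25°)) = 8.8 / 1.57667 ≈ 5.5814 mm.
Vertical AOV = 2·arctan(6.6 / (2 × 5.5814)) = 2·arctan(0.59125) ≈ 61.1876°.

61.2°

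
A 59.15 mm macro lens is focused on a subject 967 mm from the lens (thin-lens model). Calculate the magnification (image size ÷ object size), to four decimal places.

Thin lens: 1/f = 1/dₒ + 1/dᵢ → 1/dᵢ = 1/59.15 − 1/967 = 0.0158720 mm⁻¹, so dᵢ ≈ 63.0039 mm.
Magnification m = dᵢ/dₒ = 63.0039/967 ≈ 0.06515.

0.0652×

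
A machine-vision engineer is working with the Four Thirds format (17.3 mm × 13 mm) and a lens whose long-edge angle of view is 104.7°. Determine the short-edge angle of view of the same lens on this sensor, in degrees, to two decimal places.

From the long-edge AOV: f = 17.3 / (2·tan(52.35°)) = 17.3 / 2.59237 ≈ 6.6734 mm.
Short-edge AOV = 2·arctan(13 / (2 × 6.6734)) = 2·arctan(0.97401) ≈ 88.4915°.

88.49°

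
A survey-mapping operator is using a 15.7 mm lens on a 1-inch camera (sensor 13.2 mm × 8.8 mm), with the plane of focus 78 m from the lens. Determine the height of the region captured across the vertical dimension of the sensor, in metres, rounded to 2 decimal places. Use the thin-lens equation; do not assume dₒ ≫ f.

dₒ: 78 m = 78000 mm.
Similar triangles through the lens centre give W/dₒ = h/dᵢ; with 1/f = 1/dₒ + 1/dᵢ this gives W = h·(dₒ − f)/f.
W = 8.8 mm × (78000 − 15.7) / 15.7 = 8.8 × 4967.1529 ≈ 43710.945 mm = 43.7109 m.

43.71 m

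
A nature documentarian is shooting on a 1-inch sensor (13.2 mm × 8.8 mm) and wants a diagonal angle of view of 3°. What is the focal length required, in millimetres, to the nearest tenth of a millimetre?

Sensor diagonal = √(13.2² + 8.8²) = √251.6800 ≈ 15.8644 mm.
From α = 2·arctan(d/2f) we get f = d / (2·tan(α/2)).
With d = 15.8644 mm and α/2 = 1.5°, tan(α/2) ≈ 0.02619, so f ≈ 15.8644 / 0.05237 ≈ 302.9190 mm.

302.9 mm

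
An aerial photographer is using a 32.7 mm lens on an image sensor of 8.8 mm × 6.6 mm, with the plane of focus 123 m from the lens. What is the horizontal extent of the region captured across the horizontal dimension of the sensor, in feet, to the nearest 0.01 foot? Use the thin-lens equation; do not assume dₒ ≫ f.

108.57 ft

dₒ: 123 m = 123000 mm.
Similar triangles through the lens centre give W/dₒ = w/dᵢ; with 1/f = 1/dₒ + 1/dᵢ this gives W = w·(dₒ − f)/f.
W = 8.8 mm × (123000 − 32.7) / 32.7 = 8.8 × 3760.4679 ≈ 33092.117 mm = 33092.117/304.8 ft = 108.57 ft.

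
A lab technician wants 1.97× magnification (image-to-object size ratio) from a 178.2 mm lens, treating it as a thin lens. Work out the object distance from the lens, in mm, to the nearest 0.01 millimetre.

With m = dᵢ/dₒ and 1/f = 1/dₒ + 1/dᵢ, substituting dᵢ = m·dₒ gives 1/f = (1 + 1/m)/dₒ, hence dₒ = f·(1 + 1/m).
dₒ = 178.2 × (1 + 1/1.97) = 178.2 × 1.50761 ≈ 268.657 mm.

268.66 mm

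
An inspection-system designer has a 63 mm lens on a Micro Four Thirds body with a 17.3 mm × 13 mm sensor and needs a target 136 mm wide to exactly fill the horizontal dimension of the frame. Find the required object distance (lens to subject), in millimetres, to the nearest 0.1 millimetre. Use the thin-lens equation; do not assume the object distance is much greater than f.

Magnification m = w/W = dᵢ/dₒ; combined with 1/f = 1/dₒ + 1/dᵢ this gives dₒ = f·(1 + W/w).
dₒ = 63 mm × (1 + 136/17.3) = 63 × 8.8613 ≈ 558.260 mm.

558.3 mm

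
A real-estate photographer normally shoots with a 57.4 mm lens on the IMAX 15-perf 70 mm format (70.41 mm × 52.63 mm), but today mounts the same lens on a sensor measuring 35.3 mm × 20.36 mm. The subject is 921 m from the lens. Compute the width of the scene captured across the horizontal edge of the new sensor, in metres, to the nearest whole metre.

The focal length stays 57.4 mm; the relevant sensor dimension is now w = 35.3 mm. Object distance dₒ = 921 m = 921000 mm.
Thin-lens field width W = w·(dₒ − f)/f = 35.3 × (921000 − 57.4)/57.4 ≈ 566363.655 mm = 566.364 m.

566 m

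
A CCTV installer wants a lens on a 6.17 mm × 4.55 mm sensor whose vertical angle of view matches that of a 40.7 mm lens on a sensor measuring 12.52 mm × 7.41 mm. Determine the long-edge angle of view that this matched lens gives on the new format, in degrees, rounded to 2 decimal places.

Equal vertical AOV ⇒ f₂ = f₁ · 4.55/7.41 = 40.7 × 0.61404 ≈ 24.9912 mm.
Long-edge AOV on the new format = 2·arctan(6.17 / (2 × 24.9912)) = 2·arctan(0.12344) ≈ 14.0744°.

14.07°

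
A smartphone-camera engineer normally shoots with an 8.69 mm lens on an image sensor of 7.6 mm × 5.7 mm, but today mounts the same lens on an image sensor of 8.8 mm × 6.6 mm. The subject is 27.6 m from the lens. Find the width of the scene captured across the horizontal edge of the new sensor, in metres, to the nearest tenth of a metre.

The focal length stays 8.69 mm; the relevant sensor dimension is now w = 8.8 mm. Object distance dₒ = 27.6 m = 27600 mm.
Thin-lens field width W = w·(dₒ − f)/f = 8.8 × (27600 − 8.69)/8.69 ≈ 27940.567 mm = 27.9406 m.

27.9 m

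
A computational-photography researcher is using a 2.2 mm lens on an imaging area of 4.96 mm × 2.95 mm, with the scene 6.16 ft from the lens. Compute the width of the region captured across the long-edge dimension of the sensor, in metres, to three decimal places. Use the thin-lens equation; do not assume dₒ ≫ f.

4.228 m

dₒ: 6.16 ft × 304.8 mm/ft = 1877.57 mm.
Similar triangles through the lens centre give W/dₒ = w/dᵢ; with 1/f = 1/dₒ + 1/dᵢ this gives W = w·(dₒ − f)/f.
W = 4.96 mm × (1877.57 − 2.2) / 2.2 = 4.96 × 852.4400 ≈ 4228.102 mm = 4.2281 m.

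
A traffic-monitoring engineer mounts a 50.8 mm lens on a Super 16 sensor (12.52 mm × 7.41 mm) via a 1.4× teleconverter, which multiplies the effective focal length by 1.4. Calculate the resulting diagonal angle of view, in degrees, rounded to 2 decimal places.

Effective focal length f = 50.8 × 1.4 = 71.12 mm.
Sensor diagonal = √(12.52² + 7.41²) = √211.6585 ≈ 14.5485 mm.
α = 2·arctan(14.548 / (2 × 71.12)) = 2·arctan(0.10228) ≈ 11.6800°.

11.68°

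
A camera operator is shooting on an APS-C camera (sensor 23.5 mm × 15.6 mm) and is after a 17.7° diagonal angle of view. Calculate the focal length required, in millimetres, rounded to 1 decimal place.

90.6 mm

Sensor diagonal = √(23.5² + 15.6²) = √795.6100 ≈ 28.2066 mm.
From α = 2·arctan(d/2f) we get f = d / (2·tan(α/2)).
With d = 28.2066 mm and α/2 = 8.85°, tan(α/2) ≈ 0.15570, so f ≈ 28.2066 / 0.31140 ≈ 90.5787 mm.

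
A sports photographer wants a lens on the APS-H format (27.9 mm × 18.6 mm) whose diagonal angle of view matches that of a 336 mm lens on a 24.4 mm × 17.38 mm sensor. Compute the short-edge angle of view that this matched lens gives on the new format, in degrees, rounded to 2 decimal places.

Sensor diagonal = √(24.4² + 17.38²) = √897.4244 ≈ 29.9570 mm.
Sensor diagonal = √(27.9² + 18.6²) = √1124.3700 ≈ 33.5316 mm.
Equal diagonal AOV ⇒ f₂ = f₁ · 33.5316/29.9570 = 336 × 1.11932 ≈ 376.0928 mm.
Short-edge AOV on the new format = 2·arctan(18.6 / (2 × 376.0928)) = 2·arctan(0.02473) ≈ 2.8330°.

2.83°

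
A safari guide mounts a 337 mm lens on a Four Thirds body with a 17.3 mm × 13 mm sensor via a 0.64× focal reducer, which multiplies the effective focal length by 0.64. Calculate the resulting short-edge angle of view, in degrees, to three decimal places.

3.452°

Effective focal length f = 337 × 0.64 = 215.68 mm.
α = 2·arctan(13 / (2 × 215.68)) = 2·arctan(0.03014) ≈ 3.4524°.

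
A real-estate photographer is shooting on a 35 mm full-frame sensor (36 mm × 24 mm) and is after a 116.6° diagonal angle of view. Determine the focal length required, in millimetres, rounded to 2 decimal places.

13.36 mm

Sensor diagonal = √(36² + 24²) = √1872.0000 ≈ 43.2666 mm.
From α = 2·arctan(d/2f) we get f = d / (2·tan(α/2)).
With d = 43.2666 mm and α/2 = 58.3°, tan(α/2) ≈ 1.61914, so f ≈ 43.2666 / 3.23828 ≈ 13.3610 mm.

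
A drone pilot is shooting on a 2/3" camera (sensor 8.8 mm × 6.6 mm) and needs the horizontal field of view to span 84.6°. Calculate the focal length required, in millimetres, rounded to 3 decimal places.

From α = 2·arctan(w/2f) we get f = w / (2·tan(α/2)).
With w = 8.8 mm and α/2 = 42.3°, tan(α/2) ≈ 0.90993, so f ≈ 8.8 / 1.81986 ≈ 4.8355 mm.

4.836 mm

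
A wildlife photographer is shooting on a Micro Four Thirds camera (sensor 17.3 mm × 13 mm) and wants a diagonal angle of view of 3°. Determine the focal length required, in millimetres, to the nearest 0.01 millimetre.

413.20 mm

Sensor diagonal = √(17.3² + 13²) = √468.2900 ≈ 21.6400 mm.
From α = 2·arctan(d/2f) we get f = d / (2·tan(α/2)).
With d = 21.6400 mm and α/2 = 1.5°, tan(α/2) ≈ 0.02619, so f ≈ 21.6400 / 0.05237 ≈ 413.1993 mm.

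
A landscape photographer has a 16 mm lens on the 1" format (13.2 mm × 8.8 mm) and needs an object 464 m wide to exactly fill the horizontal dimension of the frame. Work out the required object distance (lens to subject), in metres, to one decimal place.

W: 464 m = 464000 mm.
Magnification m = w/W = dᵢ/dₒ; combined with 1/f = 1/dₒ + 1/dᵢ this gives dₒ = f·(1 + W/w).
dₒ = 16 mm × (1 + 464000/13.2) = 16 × 35152.5152 ≈ 562440.242 mm = 562.44 m.

562.4 m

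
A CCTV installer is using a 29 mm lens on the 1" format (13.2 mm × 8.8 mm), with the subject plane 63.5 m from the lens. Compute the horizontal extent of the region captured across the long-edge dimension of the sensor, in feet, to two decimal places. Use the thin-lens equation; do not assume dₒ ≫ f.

94.78 ft

dₒ: 63.5 m = 63500 mm.
Similar triangles through the lens centre give W/dₒ = w/dᵢ; with 1/f = 1/dₒ + 1/dᵢ this gives W = w·(dₒ − f)/f.
W = 13.2 mm × (63500 − 29) / 29 = 13.2 × 2188.6552 ≈ 28890.248 mm = 28890.248/304.8 ft = 94.7843 ft.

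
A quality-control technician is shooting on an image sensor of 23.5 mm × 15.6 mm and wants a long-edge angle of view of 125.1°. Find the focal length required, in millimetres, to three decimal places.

From α = 2·arctan(w/2f) we get f = w / (2·tan(α/2)).
With w = 23.5 mm and α/2 = 62.55°, tan(α/2) ≈ 1.92508, so f ≈ 23.5 / 3.85016 ≈ 6.1036 mm.

6.104 mm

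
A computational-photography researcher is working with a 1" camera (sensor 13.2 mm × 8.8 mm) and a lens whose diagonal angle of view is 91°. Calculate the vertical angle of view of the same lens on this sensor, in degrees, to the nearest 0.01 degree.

Sensor diagonal = √(13.2² + 8.8²) = √251.6800 ≈ 15.8644 mm.
From the diagonal AOV: f = 15.8644 / (2·tan(45.5°)) = 15.8644 / 2.03521 ≈ 7.7950 mm.
Vertical AOV = 2·arctan(8.8 / (2 × 7.7950)) = 2·arctan(0.56447) ≈ 58.8866°.

58.89°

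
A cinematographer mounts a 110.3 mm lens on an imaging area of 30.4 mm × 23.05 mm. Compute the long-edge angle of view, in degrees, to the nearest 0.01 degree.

Angle of view α = 2·arctan(w/2f) with w = 30.4 mm and f = 110.3 mm.
w/2f = 0.13781; arctan(0.13781) ≈ 7.8463°, so α ≈ 15.6926°.

15.69°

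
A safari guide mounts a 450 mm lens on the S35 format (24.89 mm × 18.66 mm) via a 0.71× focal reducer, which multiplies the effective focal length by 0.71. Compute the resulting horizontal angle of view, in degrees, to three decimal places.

4.461°

Effective focal length f = 450 × 0.71 = 319.5 mm.
α = 2·arctan(24.89 / (2 × 319.5)) = 2·arctan(0.03895) ≈ 4.4613°.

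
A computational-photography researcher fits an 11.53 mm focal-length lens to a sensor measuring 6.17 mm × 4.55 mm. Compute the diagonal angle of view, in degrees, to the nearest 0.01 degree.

Sensor diagonal = √(6.17² + 4.55²) = √58.7714 ≈ 7.6663 mm.
Angle of view α = 2·arctan(d/2f) with d = 7.6663 mm and f = 11.53 mm.
d/2f = 0.33245; arctan(0.33245) ≈ 18.3893°, so α ≈ 36.7786°.

36.78°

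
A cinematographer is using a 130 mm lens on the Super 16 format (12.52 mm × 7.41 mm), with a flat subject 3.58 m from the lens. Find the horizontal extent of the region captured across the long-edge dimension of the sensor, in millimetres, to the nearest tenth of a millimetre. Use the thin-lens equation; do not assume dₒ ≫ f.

332.3 mm

dₒ: 3.58 m = 3580 mm.
Similar triangles through the lens centre give W/dₒ = w/dᵢ; with 1/f = 1/dₒ + 1/dᵢ this gives W = w·(dₒ − f)/f.
W = 12.52 mm × (3580 − 130) / 130 = 12.52 × 26.5385 ≈ 332.262 mm.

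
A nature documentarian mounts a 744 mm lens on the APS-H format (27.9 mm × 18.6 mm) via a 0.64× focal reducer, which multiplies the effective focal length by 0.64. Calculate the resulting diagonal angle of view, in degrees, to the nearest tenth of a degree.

Effective focal length f = 744 × 0.64 = 476.16 mm.
Sensor diagonal = √(27.9² + 18.6²) = √1124.3700 ≈ 33.5316 mm.
α = 2·arctan(33.532 / (2 × 476.16)) = 2·arctan(0.03521) ≈ 4.0332°.

4.0°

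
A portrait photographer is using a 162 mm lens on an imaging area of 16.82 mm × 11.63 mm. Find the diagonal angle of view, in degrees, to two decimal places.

Sensor diagonal = √(16.82² + 11.63²) = √418.1693 ≈ 20.4492 mm.
Angle of view α = 2·arctan(d/2f) with d = 20.4492 mm and f = 162 mm.
d/2f = 0.06311; arctan(0.06311) ≈ 3.6114°, so α ≈ 7.2228°.

7.22°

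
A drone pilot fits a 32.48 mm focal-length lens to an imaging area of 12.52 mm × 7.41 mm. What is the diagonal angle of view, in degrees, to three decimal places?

Sensor diagonal = √(12.52² + 7.41²) = √211.6585 ≈ 14.5485 mm.
Angle of view α = 2·arctan(d/2f) with d = 14.5485 mm and f = 32.48 mm.
d/2f = 0.22396; arctan(0.22396) ≈ 12.6237°, so α ≈ 25.2474°.

25.247°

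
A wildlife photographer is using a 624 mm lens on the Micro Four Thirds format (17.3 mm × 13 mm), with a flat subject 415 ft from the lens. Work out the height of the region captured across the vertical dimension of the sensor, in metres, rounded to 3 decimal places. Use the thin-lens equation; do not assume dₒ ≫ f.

2.622 m

dₒ: 415 ft × 304.8 mm/ft = 126492.00 mm.
Similar triangles through the lens centre give W/dₒ = h/dᵢ; with 1/f = 1/dₒ + 1/dᵢ this gives W = h·(dₒ − f)/f.
W = 13 mm × (126492 − 624) / 624 = 13 × 201.7115 ≈ 2622.250 mm = 2.62225 m.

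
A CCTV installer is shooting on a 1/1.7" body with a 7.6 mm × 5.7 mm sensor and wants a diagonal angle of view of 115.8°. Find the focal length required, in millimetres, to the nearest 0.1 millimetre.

Sensor diagonal = √(7.6² + 5.7²) = √90.2500 ≈ 9.5000 mm.
From α = 2·arctan(d/2f) we get f = d / (2·tan(α/2)).
With d = 9.5000 mm and α/2 = 57.9°, tan(α/2) ≈ 1.59414, so f ≈ 9.5000 / 3.18827 ≈ 2.9797 mm.

3.0 mm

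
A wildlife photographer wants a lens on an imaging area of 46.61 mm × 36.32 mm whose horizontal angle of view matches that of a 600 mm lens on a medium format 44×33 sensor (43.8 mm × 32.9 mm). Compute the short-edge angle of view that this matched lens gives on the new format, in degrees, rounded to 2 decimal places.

3.26°

Equal horizontal AOV ⇒ f₂ = f₁ · 46.61/43.8 = 600 × 1.06416 ≈ 638.4932 mm.
Short-edge AOV on the new format = 2·arctan(36.32 / (2 × 638.4932)) = 2·arctan(0.02844) ≈ 3.2583°.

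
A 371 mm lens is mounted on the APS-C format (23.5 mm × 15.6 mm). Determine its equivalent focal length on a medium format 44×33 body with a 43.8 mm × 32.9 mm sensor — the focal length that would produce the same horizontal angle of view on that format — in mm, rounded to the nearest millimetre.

691 mm

Equal angle of view means equal width/f ratio, so f₂ = f₁ · (width₂/width₁) = 371 × 43.8/23.5.
f₂ = 371 × 1.86383 ≈ 691.481 mm.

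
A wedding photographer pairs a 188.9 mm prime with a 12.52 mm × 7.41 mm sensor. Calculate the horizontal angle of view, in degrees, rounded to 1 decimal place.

3.8°

Angle of view α = 2·arctan(w/2f) with w = 12.52 mm and f = 188.9 mm.
w/2f = 0.03314; arctan(0.03314) ≈ 1.8980°, so α ≈ 3.7961°.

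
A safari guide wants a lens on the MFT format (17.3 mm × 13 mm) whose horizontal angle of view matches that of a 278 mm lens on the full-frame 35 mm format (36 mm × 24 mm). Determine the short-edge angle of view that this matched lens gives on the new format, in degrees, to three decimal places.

5.571°

Equal horizontal AOV ⇒ f₂ = f₁ · 17.3/36 = 278 × 0.48056 ≈ 133.5944 mm.
Short-edge AOV on the new format = 2·arctan(13 / (2 × 133.5944)) = 2·arctan(0.04865) ≈ 5.5710°.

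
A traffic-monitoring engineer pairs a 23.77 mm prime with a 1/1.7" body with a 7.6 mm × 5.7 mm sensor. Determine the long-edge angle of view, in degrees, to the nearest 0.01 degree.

18.17°

Angle of view α = 2·arctan(w/2f) with w = 7.6 mm and f = 23.77 mm.
w/2f = 0.15987; arctan(0.15987) ≈ 9.0828°, so α ≈ 18.1655°.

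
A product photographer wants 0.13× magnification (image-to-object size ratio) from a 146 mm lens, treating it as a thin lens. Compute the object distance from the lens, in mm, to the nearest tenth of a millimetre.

1269.1 mm

With m = dᵢ/dₒ and 1/f = 1/dₒ + 1/dᵢ, substituting dᵢ = m·dₒ gives 1/f = (1 + 1/m)/dₒ, hence dₒ = f·(1 + 1/m).
dₒ = 146 × (1 + 1/0.13) = 146 × 8.69231 ≈ 1269.077 mm.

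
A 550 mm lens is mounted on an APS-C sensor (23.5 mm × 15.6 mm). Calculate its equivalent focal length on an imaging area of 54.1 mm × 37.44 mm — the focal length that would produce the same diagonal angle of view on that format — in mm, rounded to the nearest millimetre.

1283 mm

Sensor diagonal = √(23.5² + 15.6²) = √795.6100 ≈ 28.2066 mm.
Sensor diagonal = √(54.1² + 37.44²) = √4328.5636 ≈ 65.7918 mm.
Equal angle of view means equal diagonal/f ratio, so f₂ = f₁ · (diagonal₂/diagonal₁) = 550 × 65.7918/28.2066.
f₂ = 550 × 2.33250 ≈ 1282.875 mm.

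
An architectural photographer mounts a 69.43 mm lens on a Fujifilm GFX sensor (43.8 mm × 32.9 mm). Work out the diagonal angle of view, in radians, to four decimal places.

0.7515 rad

Sensor diagonal = √(43.8² + 32.9²) = √3000.8500 ≈ 54.7800 mm.
Angle of view α = 2·arctan(d/2f) with d = 54.7800 mm and f = 69.43 mm.
d/2f = 0.39450; arctan(0.39450) ≈ 0.3758 rad, so α ≈ 0.7515 rad.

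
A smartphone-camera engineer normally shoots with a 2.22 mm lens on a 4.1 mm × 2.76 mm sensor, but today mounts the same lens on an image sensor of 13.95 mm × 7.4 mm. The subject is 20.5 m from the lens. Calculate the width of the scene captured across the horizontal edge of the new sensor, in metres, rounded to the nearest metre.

129 m

The focal length stays 2.22 mm; the relevant sensor dimension is now w = 13.95 mm. Object distance dₒ = 20.5 m = 20500 mm.
Thin-lens field width W = w·(dₒ − f)/f = 13.95 × (20500 − 2.22)/2.22 ≈ 128803.618 mm = 128.804 m.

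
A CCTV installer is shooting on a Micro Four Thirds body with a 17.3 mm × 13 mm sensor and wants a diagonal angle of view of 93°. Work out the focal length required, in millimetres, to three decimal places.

Sensor diagonal = √(17.3² + 13²) = √468.2900 ≈ 21.6400 mm.
From α = 2·arctan(d/2f) we get f = d / (2·tan(α/2)).
With d = 21.6400 mm and α/2 = 46.5°, tan(α/2) ≈ 1.05378, so f ≈ 21.6400 / 2.10756 ≈ 10.2678 mm.

10.268 mm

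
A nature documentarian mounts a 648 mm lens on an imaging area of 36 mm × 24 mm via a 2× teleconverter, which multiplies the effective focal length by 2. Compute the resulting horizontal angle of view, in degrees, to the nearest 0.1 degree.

Effective focal length f = 648 × 2 = 1296 mm.
α = 2·arctan(36 / (2 × 1296)) = 2·arctan(0.01389) ≈ 1.5914°.

1.6°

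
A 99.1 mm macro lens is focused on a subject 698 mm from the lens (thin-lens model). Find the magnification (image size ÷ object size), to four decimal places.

Thin lens: 1/f = 1/dₒ + 1/dᵢ → 1/dᵢ = 1/99.1 − 1/698 = 0.0086582 mm⁻¹, so dᵢ ≈ 115.4981 mm.
Magnification m = dᵢ/dₒ = 115.4981/698 ≈ 0.16547.

0.1655×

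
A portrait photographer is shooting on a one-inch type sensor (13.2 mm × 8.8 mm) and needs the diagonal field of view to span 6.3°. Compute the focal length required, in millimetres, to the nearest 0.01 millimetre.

144.13 mm

Sensor diagonal = √(13.2² + 8.8²) = √251.6800 ≈ 15.8644 mm.
From α = 2·arctan(d/2f) we get f = d / (2·tan(α/2)).
With d = 15.8644 mm and α/2 = 3.15°, tan(α/2) ≈ 0.05503, so f ≈ 15.8644 / 0.11007 ≈ 144.1347 mm.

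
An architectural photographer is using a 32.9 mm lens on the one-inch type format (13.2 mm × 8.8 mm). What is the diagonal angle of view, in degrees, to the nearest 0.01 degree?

27.11°

Sensor diagonal = √(13.2² + 8.8²) = √251.6800 ≈ 15.8644 mm.
Angle of view α = 2·arctan(d/2f) with d = 15.8644 mm and f = 32.9 mm.
d/2f = 0.24110; arctan(0.24110) ≈ 13.5553°, so α ≈ 27.1107°.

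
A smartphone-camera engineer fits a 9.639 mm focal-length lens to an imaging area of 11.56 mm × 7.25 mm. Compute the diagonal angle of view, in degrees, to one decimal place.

Sensor diagonal = √(11.56² + 7.25²) = √186.1961 ≈ 13.6454 mm.
Angle of view α = 2·arctan(d/2f) with d = 13.6454 mm and f = 9.639 mm.
d/2f = 0.70782; arctan(0.70782) ≈ 35.2917°, so α ≈ 70.5833°.

70.6°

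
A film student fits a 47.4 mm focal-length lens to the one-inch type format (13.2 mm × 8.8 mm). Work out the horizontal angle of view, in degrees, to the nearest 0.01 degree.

15.85°

Angle of view α = 2·arctan(w/2f) with w = 13.2 mm and f = 47.4 mm.
w/2f = 0.13924; arctan(0.13924) ≈ 7.9269°, so α ≈ 15.8539°.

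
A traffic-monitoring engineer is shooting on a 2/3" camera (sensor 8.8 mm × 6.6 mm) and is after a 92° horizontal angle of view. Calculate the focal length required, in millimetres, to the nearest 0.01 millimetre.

4.25 mm

From α = 2·arctan(w/2f) we get f = w / (2·tan(α/2)).
With w = 8.8 mm and α/2 = 46°, tan(α/2) ≈ 1.03553, so f ≈ 8.8 / 2.07106 ≈ 4.2490 mm.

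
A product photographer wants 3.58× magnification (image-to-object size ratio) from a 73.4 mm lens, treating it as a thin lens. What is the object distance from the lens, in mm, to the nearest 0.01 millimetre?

93.90 mm

With m = dᵢ/dₒ and 1/f = 1/dₒ + 1/dᵢ, substituting dᵢ = m·dₒ gives 1/f = (1 + 1/m)/dₒ, hence dₒ = f·(1 + 1/m).
dₒ = 73.4 × (1 + 1/3.58) = 73.4 × 1.27933 ≈ 93.903 mm.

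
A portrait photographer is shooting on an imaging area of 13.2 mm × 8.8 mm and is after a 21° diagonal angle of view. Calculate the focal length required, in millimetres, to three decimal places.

42.798 mm

Sensor diagonal = √(13.2² + 8.8²) = √251.6800 ≈ 15.8644 mm.
From α = 2·arctan(d/2f) we get f = d / (2·tan(α/2)).
With d = 15.8644 mm and α/2 = 10.5°, tan(α/2) ≈ 0.18534, so f ≈ 15.8644 / 0.37068 ≈ 42.7984 mm.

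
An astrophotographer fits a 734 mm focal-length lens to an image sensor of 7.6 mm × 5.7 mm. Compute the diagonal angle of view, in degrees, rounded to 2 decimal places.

Sensor diagonal = √(7.6² + 5.7²) = √90.2500 ≈ 9.5000 mm.
Angle of view α = 2·arctan(d/2f) with d = 9.5000 mm and f = 734 mm.
d/2f = 0.00647; arctan(0.00647) ≈ 0.3708°, so α ≈ 0.7416°.

0.74°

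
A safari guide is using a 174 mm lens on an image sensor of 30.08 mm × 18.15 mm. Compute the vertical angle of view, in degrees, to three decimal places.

Angle of view α = 2·arctan(h/2f) with h = 18.15 mm and f = 174 mm.
h/2f = 0.05216; arctan(0.05216) ≈ 2.9856°, so α ≈ 5.9711°.

5.971°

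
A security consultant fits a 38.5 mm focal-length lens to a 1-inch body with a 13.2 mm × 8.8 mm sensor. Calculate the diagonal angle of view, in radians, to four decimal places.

Sensor diagonal = √(13.2² + 8.8²) = √251.6800 ≈ 15.8644 mm.
Angle of view α = 2·arctan(d/2f) with d = 15.8644 mm and f = 38.5 mm.
d/2f = 0.20603; arctan(0.20603) ≈ 0.2032 rad, so α ≈ 0.4064 rad.

0.4064 rad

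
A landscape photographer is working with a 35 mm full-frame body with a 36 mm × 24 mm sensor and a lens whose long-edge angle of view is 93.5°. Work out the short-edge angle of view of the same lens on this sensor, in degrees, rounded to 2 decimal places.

70.65°

From the long-edge AOV: f = 36 / (2·tan(46.75°)) = 36 / 2.12606 ≈ 16.9327 mm.
Short-edge AOV = 2·arctan(24 / (2 × 16.9327)) = 2·arctan(0.70869) ≈ 70.6495°.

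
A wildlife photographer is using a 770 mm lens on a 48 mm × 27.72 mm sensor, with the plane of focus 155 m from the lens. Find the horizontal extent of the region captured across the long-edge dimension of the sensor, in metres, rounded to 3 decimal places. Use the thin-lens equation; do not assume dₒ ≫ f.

dₒ: 155 m = 155000 mm.
Similar triangles through the lens centre give W/dₒ = w/dᵢ; with 1/f = 1/dₒ + 1/dᵢ this gives W = w·(dₒ − f)/f.
W = 48 mm × (155000 − 770) / 770 = 48 × 200.2987 ≈ 9614.338 mm = 9.61434 m.

9.614 m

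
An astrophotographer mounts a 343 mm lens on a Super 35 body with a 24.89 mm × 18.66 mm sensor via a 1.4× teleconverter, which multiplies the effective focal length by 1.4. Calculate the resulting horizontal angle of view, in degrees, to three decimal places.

2.969°

Effective focal length f = 343 × 1.4 = 480.2 mm.
α = 2·arctan(24.89 / (2 × 480.2)) = 2·arctan(0.02592) ≈ 2.9691°.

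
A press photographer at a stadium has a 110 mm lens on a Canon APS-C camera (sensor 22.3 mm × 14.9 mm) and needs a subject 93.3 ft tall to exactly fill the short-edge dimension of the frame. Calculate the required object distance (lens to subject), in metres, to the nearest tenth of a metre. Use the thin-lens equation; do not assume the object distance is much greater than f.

210.1 m

W: 93.3 ft × 304.8 mm/ft = 28437.84 mm.
Magnification m = h/W = dᵢ/dₒ; combined with 1/f = 1/dₒ + 1/dᵢ this gives dₒ = f·(1 + W/h).
dₒ = 110 mm × (1 + 28437.8/14.9) = 110 × 1909.5798 ≈ 210053.779 mm = 210.054 m.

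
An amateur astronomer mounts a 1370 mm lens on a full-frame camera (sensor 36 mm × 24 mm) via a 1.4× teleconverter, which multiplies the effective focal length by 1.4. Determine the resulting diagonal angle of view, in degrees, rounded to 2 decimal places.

1.29°

Effective focal length f = 1370 × 1.4 = 1918 mm.
Sensor diagonal = √(36² + 24²) = √1872.0000 ≈ 43.2666 mm.
α = 2·arctan(43.267 / (2 × 1918)) = 2·arctan(0.01128) ≈ 1.2924°.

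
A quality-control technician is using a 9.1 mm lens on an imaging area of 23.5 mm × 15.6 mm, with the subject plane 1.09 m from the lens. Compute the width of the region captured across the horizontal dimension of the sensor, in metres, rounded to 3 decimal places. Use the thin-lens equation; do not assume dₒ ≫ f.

dₒ: 1.09 m = 1090 mm.
Similar triangles through the lens centre give W/dₒ = w/dᵢ; with 1/f = 1/dₒ + 1/dᵢ this gives W = w·(dₒ − f)/f.
W = 23.5 mm × (1090 − 9.1) / 9.1 = 23.5 × 118.7802 ≈ 2791.335 mm = 2.79134 m.

2.791 m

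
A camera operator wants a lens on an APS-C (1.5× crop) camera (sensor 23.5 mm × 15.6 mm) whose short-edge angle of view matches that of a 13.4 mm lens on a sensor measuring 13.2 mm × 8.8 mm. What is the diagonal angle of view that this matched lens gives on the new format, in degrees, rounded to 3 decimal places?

Equal short-edge AOV ⇒ f₂ = f₁ · 15.6/8.8 = 13.4 × 1.77273 ≈ 23.7545 mm.
Sensor diagonal = √(23.5² + 15.6²) = √795.6100 ≈ 28.2066 mm.
Diagonal AOV on the new format = 2·arctan(28.2066 / (2 × 23.7545)) = 2·arctan(0.59371) ≈ 61.3959°.

61.396°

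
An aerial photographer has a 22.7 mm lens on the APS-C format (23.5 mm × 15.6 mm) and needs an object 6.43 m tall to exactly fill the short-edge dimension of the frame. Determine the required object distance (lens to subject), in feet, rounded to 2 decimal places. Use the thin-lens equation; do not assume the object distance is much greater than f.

30.77 ft

W: 6.43 m = 6430 mm.
Magnification m = h/W = dᵢ/dₒ; combined with 1/f = 1/dₒ + 1/dᵢ this gives dₒ = f·(1 + W/h).
dₒ = 22.7 mm × (1 + 6430/15.6) = 22.7 × 413.1795 ≈ 9379.174 mm = 9379.174/304.8 ft = 30.7716 ft.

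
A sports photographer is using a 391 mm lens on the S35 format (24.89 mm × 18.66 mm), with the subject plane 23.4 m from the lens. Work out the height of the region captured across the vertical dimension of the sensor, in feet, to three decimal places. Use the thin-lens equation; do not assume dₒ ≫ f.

dₒ: 23.4 m = 23400 mm.
Similar triangles through the lens centre give W/dₒ = h/dᵢ; with 1/f = 1/dₒ + 1/dᵢ this gives W = h·(dₒ − f)/f.
W = 18.66 mm × (23400 − 391) / 391 = 18.66 × 58.8465 ≈ 1098.077 mm = 1098.077/304.8 ft = 3.60261 ft.

3.603 ft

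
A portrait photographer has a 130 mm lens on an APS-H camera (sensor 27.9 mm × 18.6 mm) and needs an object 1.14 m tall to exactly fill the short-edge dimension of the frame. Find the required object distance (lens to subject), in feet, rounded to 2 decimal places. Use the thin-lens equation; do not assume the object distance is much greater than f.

26.57 ft

W: 1.14 m = 1140 mm.
Magnification m = h/W = dᵢ/dₒ; combined with 1/f = 1/dₒ + 1/dᵢ this gives dₒ = f·(1 + W/h).
dₒ = 130 mm × (1 + 1140/18.6) = 130 × 62.2903 ≈ 8097.742 mm = 8097.742/304.8 ft = 26.5674 ft.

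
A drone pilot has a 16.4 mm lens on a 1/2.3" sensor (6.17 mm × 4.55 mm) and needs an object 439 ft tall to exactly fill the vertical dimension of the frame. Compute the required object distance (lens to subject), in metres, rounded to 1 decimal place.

482.3 m

W: 439 ft × 304.8 mm/ft = 133807.20 mm.
Magnification m = h/W = dᵢ/dₒ; combined with 1/f = 1/dₒ + 1/dᵢ this gives dₒ = f·(1 + W/h).
dₒ = 16.4 mm × (1 + 133807/4.55) = 16.4 × 29409.1749 ≈ 482310.468 mm = 482.31 m.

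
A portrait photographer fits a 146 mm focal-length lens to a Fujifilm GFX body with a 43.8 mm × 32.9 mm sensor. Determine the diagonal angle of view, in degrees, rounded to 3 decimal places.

21.251°

Sensor diagonal = √(43.8² + 32.9²) = √3000.8500 ≈ 54.7800 mm.
Angle of view α = 2·arctan(d/2f) with d = 54.7800 mm and f = 146 mm.
d/2f = 0.18760; arctan(0.18760) ≈ 10.6253°, so α ≈ 21.2507°.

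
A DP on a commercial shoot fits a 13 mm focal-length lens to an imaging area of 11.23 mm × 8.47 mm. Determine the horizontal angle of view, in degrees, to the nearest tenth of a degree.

Angle of view α = 2·arctan(w/2f) with w = 11.23 mm and f = 13 mm.
w/2f = 0.43192; arctan(0.43192) ≈ 23.3606°, so α ≈ 46.7213°.

46.7°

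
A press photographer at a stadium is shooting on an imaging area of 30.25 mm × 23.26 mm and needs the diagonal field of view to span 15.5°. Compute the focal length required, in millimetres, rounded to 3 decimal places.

140.193 mm

Sensor diagonal = √(30.25² + 23.26²) = √1456.0901 ≈ 38.1587 mm.
From α = 2·arctan(d/2f) we get f = d / (2·tan(α/2)).
With d = 38.1587 mm and α/2 = 7.75°, tan(α/2) ≈ 0.13609, so f ≈ 38.1587 / 0.27219 ≈ 140.1926 mm.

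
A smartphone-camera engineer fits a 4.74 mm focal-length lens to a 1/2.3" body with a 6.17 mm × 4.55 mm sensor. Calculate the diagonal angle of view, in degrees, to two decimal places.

77.92°

Sensor diagonal = √(6.17² + 4.55²) = √58.7714 ≈ 7.6663 mm.
Angle of view α = 2·arctan(d/2f) with d = 7.6663 mm and f = 4.74 mm.
d/2f = 0.80868; arctan(0.80868) ≈ 38.9616°, so α ≈ 77.9233°.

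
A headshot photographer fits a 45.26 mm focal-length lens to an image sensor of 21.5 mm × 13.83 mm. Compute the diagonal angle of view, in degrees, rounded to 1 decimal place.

Sensor diagonal = √(21.5² + 13.83²) = √653.5189 ≈ 25.5640 mm.
Angle of view α = 2·arctan(d/2f) with d = 25.5640 mm and f = 45.26 mm.
d/2f = 0.28241; arctan(0.28241) ≈ 15.7704°, so α ≈ 31.5407°.

31.5°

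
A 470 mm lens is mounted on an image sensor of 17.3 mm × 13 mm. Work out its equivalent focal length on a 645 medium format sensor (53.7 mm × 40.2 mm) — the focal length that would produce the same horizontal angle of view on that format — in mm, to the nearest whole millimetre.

1459 mm

Equal angle of view means equal width/f ratio, so f₂ = f₁ · (width₂/width₁) = 470 × 53.7/17.3.
f₂ = 470 × 3.10405 ≈ 1458.902 mm.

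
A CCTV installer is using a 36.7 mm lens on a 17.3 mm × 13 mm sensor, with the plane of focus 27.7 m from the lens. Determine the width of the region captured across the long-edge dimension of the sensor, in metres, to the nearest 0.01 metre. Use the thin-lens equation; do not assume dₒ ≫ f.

13.04 m

dₒ: 27.7 m = 27700 mm.
Similar triangles through the lens centre give W/dₒ = w/dᵢ; with 1/f = 1/dₒ + 1/dᵢ this gives W = w·(dₒ − f)/f.
W = 17.3 mm × (27700 − 36.7) / 36.7 = 17.3 × 753.7684 ≈ 13040.193 mm = 13.0402 m.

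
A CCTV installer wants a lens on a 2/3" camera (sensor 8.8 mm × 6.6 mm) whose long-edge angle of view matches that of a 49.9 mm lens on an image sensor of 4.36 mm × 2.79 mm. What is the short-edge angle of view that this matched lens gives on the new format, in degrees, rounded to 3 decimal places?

3.753°

Equal long-edge AOV ⇒ f₂ = f₁ · 8.8/4.36 = 49.9 × 2.01835 ≈ 100.7156 mm.
Short-edge AOV on the new format = 2·arctan(6.6 / (2 × 100.7156)) = 2·arctan(0.03277) ≈ 3.7533°.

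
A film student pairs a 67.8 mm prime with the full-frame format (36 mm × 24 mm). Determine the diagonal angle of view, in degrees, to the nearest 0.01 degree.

Sensor diagonal = √(36² + 24²) = √1872.0000 ≈ 43.2666 mm.
Angle of view α = 2·arctan(d/2f) with d = 43.2666 mm and f = 67.8 mm.
d/2f = 0.31908; arctan(0.31908) ≈ 17.6966°, so α ≈ 35.3932°.

35.39°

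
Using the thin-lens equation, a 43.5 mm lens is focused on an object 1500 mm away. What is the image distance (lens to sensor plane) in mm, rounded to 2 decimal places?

1/dᵢ = 1/f − 1/dₒ = 1/43.5 − 1/1500 = 0.0223218 mm⁻¹.
dᵢ = 1/0.0223218 ≈ 44.7992 mm.

44.80 mm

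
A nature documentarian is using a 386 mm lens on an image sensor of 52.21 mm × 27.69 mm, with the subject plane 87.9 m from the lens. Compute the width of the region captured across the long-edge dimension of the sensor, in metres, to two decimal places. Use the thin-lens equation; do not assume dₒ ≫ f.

dₒ: 87.9 m = 87900 mm.
Similar triangles through the lens centre give W/dₒ = w/dᵢ; with 1/f = 1/dₒ + 1/dᵢ this gives W = w·(dₒ − f)/f.
W = 52.21 mm × (87900 − 386) / 386 = 52.21 × 226.7202 ≈ 11837.062 mm = 11.8371 m.

11.84 m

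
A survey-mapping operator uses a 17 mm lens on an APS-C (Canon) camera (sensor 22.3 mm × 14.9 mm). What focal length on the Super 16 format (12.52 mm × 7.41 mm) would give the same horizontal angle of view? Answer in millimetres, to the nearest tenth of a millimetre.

Equal angle of view means equal width/f ratio, so f₂ = f₁ · (width₂/width₁) = 17 × 12.52/22.3.
f₂ = 17 × 0.56143 ≈ 9.544 mm.

9.5 mm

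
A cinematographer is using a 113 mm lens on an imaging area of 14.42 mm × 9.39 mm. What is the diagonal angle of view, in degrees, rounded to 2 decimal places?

Sensor diagonal = √(14.42² + 9.39²) = √296.1085 ≈ 17.2078 mm.
Angle of view α = 2·arctan(d/2f) with d = 17.2078 mm and f = 113 mm.
d/2f = 0.07614; arctan(0.07614) ≈ 4.3541°, so α ≈ 8.7083°.

8.71°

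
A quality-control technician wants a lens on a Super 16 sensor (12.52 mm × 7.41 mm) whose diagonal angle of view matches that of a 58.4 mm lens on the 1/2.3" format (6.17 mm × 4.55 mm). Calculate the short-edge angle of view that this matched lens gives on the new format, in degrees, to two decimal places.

3.83°

Sensor diagonal = √(6.17² + 4.55²) = √58.7714 ≈ 7.6663 mm.
Sensor diagonal = √(12.52² + 7.41²) = √211.6585 ≈ 14.5485 mm.
Equal diagonal AOV ⇒ f₂ = f₁ · 14.5485/7.6663 = 58.4 × 1.89773 ≈ 110.8275 mm.
Short-edge AOV on the new format = 2·arctan(7.41 / (2 × 110.8275)) = 2·arctan(0.03343) ≈ 3.8294°.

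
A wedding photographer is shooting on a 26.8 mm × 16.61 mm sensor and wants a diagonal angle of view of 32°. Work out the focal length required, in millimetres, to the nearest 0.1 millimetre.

Sensor diagonal = √(26.8² + 16.61²) = √994.1321 ≈ 31.5299 mm.
From α = 2·arctan(d/2f) we get f = d / (2·tan(α/2)).
With d = 31.5299 mm and α/2 = 16°, tan(α/2) ≈ 0.28675, so f ≈ 31.5299 / 0.57349 ≈ 54.9788 mm.

55.0 mm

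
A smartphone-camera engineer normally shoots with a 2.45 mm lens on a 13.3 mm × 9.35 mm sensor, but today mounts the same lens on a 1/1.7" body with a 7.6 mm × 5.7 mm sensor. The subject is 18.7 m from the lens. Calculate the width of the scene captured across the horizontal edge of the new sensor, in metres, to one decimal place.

The focal length stays 2.45 mm; the relevant sensor dimension is now w = 7.6 mm. Object distance dₒ = 18.7 m = 18700 mm.
Thin-lens field width W = w·(dₒ − f)/f = 7.6 × (18700 − 2.45)/2.45 ≈ 58000.563 mm = 58.0006 m.

58.0 m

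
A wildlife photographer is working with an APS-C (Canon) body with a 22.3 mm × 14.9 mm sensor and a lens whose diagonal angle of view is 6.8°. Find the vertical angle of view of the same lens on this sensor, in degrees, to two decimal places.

3.78°

Sensor diagonal = √(22.3² + 14.9²) = √719.3000 ≈ 26.8198 mm.
From the diagonal AOV: f = 26.8198 / (2·tan(3.4°)) = 26.8198 / 0.11882 ≈ 225.7140 mm.
Vertical AOV = 2·arctan(14.9 / (2 × 225.7140)) = 2·arctan(0.03301) ≈ 3.7809°.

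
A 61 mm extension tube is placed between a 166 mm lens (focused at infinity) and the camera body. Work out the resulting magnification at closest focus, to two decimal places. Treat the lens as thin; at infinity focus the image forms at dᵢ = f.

The tube moves the image plane from f to f + e, so dᵢ = 166 + 61 = 227 mm. Focus is achieved when 1/f = 1/dₒ + 1/dᵢ, giving dₒ = 1/(1/f − 1/(f+e)).
Magnification m = dᵢ/dₒ = (f+e)·(1/f − 1/(f+e)) = e/f = 61/166 ≈ 0.3675.

0.37×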